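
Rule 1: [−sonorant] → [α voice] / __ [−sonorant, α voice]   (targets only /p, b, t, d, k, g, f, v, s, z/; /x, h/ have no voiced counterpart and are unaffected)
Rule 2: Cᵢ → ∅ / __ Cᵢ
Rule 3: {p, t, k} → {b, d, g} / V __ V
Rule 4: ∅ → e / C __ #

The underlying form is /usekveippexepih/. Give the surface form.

Rule 1 (regressive voicing assimilation): /k/ precedes the voiced obstruent /v/, so it voices to [g] by assimilation. /usekveippexepih/ → usegveippexepih.
Rule 2 (degemination): /pp/ is a geminate; the first /p/ deletes. /usegveippexepih/ → usegveipexepih.
Rule 3 (intervocalic voicing): /p/ is a voiceless stop between vowels /i/ and /e/, so it voices to [b]. /p/ is a voiceless stop between vowels /e/ and /i/, so it voices to [b]. /usegveipexepih/ → usegveibexebih.
Rule 4 (final e-epenthesis): the form ends in the consonant /h/, so [e] is inserted word-finally. /usegveibexebih/ → usegveibexebihe.

usegveibexebihe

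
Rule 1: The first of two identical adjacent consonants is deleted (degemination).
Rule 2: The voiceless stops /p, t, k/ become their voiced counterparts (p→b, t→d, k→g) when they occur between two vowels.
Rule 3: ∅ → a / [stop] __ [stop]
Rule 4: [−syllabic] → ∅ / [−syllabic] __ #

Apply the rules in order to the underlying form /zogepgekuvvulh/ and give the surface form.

Rule 1 (degemination): /vv/ is a geminate; the first /v/ deletes. /zogepgekuvvulh/ → zogepgekuvulh.
Rule 2 (intervocalic voicing): /k/ is a voiceless stop between vowels /e/ and /u/, so it voices to [g]. /zogepgekuvulh/ → zogepgeguvulh.
Rule 3 (stop-cluster a-epenthesis): /p/ and /g/ form a stop–stop cluster, so [a] is inserted between them. /zogepgeguvulh/ → zogepageguvulh.
Rule 4 (final cluster simplification): /h/ is the second consonant of a word-final cluster /lh/, so it deletes. /zogepageguvulh/ → zogepageguvul.

zogepageguvul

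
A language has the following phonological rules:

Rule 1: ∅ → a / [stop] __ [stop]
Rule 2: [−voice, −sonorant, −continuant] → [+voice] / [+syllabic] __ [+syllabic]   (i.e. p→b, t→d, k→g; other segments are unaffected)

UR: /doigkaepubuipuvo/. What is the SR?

doigagaebubuibuvo

Rule 1 (stop-cluster a-epenthesis): /g/ and /k/ form a stop–stop cluster, so [a] is inserted between them. /doigkaepubuipuvo/ → doigakaepubuipuvo.
Rule 2 (intervocalic voicing): /k/ is a voiceless stop between vowels /a/ and /a/, so it voices to [g]. /p/ is a voiceless stop between vowels /e/ and /u/, so it voices to [b]. /p/ is a voiceless stop between vowels /i/ and /u/, so it voices to [b]. /doigakaepubuipuvo/ → doigagaebubuibuvo.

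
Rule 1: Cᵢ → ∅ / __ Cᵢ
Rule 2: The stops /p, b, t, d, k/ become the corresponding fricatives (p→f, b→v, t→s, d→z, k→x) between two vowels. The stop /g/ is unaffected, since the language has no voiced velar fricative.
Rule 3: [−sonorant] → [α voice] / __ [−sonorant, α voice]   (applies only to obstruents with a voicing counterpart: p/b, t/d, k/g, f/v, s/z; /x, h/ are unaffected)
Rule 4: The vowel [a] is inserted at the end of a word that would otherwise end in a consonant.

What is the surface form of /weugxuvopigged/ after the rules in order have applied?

weukxuvofigeda

Rule 1 (degemination): /gg/ is a geminate; the first /g/ deletes. /weugxuvopigged/ → weugxuvopiged.
Rule 2 (intervocalic spirantization): /p/ is a stop between vowels /o/ and /i/, so it spirantizes to the fricative [f]. /weugxuvopiged/ → weugxuvofiged.
Rule 3 (regressive voicing assimilation): /g/ precedes the voiceless obstruent /x/, so it devoices to [k] by assimilation. /weugxuvofiged/ → weukxuvofiged.
Rule 4 (final a-epenthesis): the form ends in the consonant /d/, so [a] is inserted word-finally. /weukxuvofiged/ → weukxuvofigeda.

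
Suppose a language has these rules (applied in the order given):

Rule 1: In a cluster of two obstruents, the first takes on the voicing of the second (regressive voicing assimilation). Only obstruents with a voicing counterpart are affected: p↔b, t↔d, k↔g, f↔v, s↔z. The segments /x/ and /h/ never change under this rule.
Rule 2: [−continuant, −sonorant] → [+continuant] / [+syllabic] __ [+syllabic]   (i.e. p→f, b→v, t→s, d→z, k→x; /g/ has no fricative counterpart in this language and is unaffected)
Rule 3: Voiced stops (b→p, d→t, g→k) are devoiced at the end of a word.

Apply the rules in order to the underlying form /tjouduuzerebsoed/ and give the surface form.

Rule 1 (regressive voicing assimilation): /b/ precedes the voiceless obstruent /s/, so it devoices to [p] by assimilation. /tjouduuzerebsoed/ → tjouduuzerepsoed.
Rule 2 (intervocalic spirantization): /d/ is a stop between vowels /u/ and /u/, so it spirantizes to the fricative [z]. /tjouduuzerepsoed/ → tjouzuuzerepsoed.
Rule 3 (final devoicing): /d/ is a voiced stop in word-final position, so it devoices to [t]. /tjouzuuzerepsoed/ → tjouzuuzerepsoet.

tjouzuuzerepsoet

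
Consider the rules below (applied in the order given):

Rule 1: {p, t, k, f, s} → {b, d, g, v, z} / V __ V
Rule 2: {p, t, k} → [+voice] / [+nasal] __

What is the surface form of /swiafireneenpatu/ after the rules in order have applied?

Rule 1 (intervocalic voicing): /f/ is a voiceless obstruent between vowels /a/ and /i/, so it voices to [v]. /t/ is a voiceless obstruent between vowels /a/ and /u/, so it voices to [d]. /swiafireneenpatu/ → swiavireneenpadu.
Rule 2 (post-nasal voicing): /p/ is a voiceless stop immediately after the nasal /n/, so it voices to [b]. /swiavireneenpadu/ → swiavireneenbadu.

swiavireneenbadu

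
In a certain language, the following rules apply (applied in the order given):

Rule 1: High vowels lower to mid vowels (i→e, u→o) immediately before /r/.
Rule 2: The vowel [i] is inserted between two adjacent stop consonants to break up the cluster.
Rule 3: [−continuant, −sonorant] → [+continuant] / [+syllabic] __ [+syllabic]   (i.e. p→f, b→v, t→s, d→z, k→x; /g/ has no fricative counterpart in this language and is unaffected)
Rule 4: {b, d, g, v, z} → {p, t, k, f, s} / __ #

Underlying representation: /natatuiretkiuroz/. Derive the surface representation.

Rule 1 (pre-rhotic lowering): /i/ is a high vowel immediately before /r/, so it lowers to [e]. /u/ is a high vowel immediately before /r/, so it lowers to [o]. /natatuiretkiuroz/ → natatueretkioroz.
Rule 2 (stop-cluster i-epenthesis): /t/ and /k/ form a stop–stop cluster, so [i] is inserted between them. /natatueretkioroz/ → natatueretikioroz.
Rule 3 (intervocalic spirantization): /t/ is a stop between vowels /a/ and /a/, so it spirantizes to the fricative [s]. /t/ is a stop between vowels /a/ and /u/, so it spirantizes to the fricative [s]. /t/ is a stop between vowels /e/ and /i/, so it spirantizes to the fricative [s]. /k/ is a stop between vowels /i/ and /i/, so it spirantizes to the fricative [x]. /natatueretikioroz/ → nasasueresixioroz.
Rule 4 (final devoicing): /z/ is a voiced obstruent in word-final position, so it devoices to [s]. /nasasueresixioroz/ → nasasueresixioros.

nasasueresixioros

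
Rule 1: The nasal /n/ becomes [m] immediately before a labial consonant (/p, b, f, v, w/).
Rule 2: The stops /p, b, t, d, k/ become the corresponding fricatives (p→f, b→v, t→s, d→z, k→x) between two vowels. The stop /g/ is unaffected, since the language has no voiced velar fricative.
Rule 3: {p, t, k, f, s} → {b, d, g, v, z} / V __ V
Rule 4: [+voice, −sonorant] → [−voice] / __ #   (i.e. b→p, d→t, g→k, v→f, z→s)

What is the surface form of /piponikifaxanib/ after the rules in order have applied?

pivonixivaxanip

Rule 1 (nasal place assimilation): no segment meets the environment; /piponikifaxanib/ is unchanged.
Rule 2 (intervocalic spirantization): /p/ is a stop between vowels /i/ and /o/, so it spirantizes to the fricative [f]. /k/ is a stop between vowels /i/ and /i/, so it spirantizes to the fricative [x]. /piponikifaxanib/ → pifonixifaxanib.
Rule 3 (intervocalic voicing): /f/ is a voiceless obstruent between vowels /i/ and /o/, so it voices to [v]. /f/ is a voiceless obstruent between vowels /i/ and /a/, so it voices to [v]. /pifonixifaxanib/ → pivonixivaxanib.
Rule 4 (final devoicing): /b/ is a voiced obstruent in word-final position, so it devoices to [p]. /pivonixivaxanib/ → pivonixivaxanip.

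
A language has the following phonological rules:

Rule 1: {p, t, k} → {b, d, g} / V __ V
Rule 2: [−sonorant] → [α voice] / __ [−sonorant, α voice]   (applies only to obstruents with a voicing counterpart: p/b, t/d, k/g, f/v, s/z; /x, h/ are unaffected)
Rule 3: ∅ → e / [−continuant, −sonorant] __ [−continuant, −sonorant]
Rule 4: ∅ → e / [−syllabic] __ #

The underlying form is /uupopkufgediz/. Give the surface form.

uubopekuvgedize

Rule 1 (intervocalic voicing): /p/ is a voiceless stop between vowels /u/ and /o/, so it voices to [b]. /uupopkufgediz/ → uubopkufgediz.
Rule 2 (regressive voicing assimilation): /f/ precedes the voiced obstruent /g/, so it voices to [v] by assimilation. /uubopkufgediz/ → uubopkuvgediz.
Rule 3 (stop-cluster e-epenthesis): /p/ and /k/ form a stop–stop cluster, so [e] is inserted between them. /uubopkuvgediz/ → uubopekuvgediz.
Rule 4 (final e-epenthesis): the form ends in the consonant /z/, so [e] is inserted word-finally. /uubopekuvgediz/ → uubopekuvgedize.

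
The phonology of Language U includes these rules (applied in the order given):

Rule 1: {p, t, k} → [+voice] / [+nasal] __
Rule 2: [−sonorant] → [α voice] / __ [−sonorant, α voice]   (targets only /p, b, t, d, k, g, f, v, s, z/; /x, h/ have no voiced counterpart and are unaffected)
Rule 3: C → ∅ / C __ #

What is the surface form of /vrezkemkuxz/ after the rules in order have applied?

vreskemgux

Rule 1 (post-nasal voicing): /k/ is a voiceless stop immediately after the nasal /m/, so it voices to [g]. /vrezkemkuxz/ → vrezkemguxz.
Rule 2 (regressive voicing assimilation): /z/ precedes the voiceless obstruent /k/, so it devoices to [s] by assimilation. /vrezkemguxz/ → vreskemguxz.
Rule 3 (final cluster simplification): /z/ is the second consonant of a word-final cluster /xz/, so it deletes. /vreskemguxz/ → vreskemgux.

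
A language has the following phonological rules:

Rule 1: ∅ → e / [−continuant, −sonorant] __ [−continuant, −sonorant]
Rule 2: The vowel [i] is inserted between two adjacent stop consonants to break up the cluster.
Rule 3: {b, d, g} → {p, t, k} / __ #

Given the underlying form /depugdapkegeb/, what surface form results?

Rule 1 (stop-cluster e-epenthesis): /g/ and /d/ form a stop–stop cluster, so [e] is inserted between them. /p/ and /k/ form a stop–stop cluster, so [e] is inserted between them. /depugdapkegeb/ → depugedapekegeb.
Rule 2 (stop-cluster i-epenthesis): no segment meets the environment; /depugedapekegeb/ is unchanged.
Rule 3 (final devoicing): /b/ is a voiced stop in word-final position, so it devoices to [p]. /depugedapekegeb/ → depugedapekegep.

depugedapekegep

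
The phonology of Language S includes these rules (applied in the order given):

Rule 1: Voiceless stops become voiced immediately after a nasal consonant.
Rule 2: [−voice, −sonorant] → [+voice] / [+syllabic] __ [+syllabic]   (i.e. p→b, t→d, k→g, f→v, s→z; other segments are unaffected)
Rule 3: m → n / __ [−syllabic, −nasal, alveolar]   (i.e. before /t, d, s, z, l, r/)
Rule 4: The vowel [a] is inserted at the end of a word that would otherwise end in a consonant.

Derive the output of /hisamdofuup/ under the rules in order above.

Rule 1 (post-nasal voicing): no segment meets the environment; /hisamdofuup/ is unchanged.
Rule 2 (intervocalic voicing): /s/ is a voiceless obstruent between vowels /i/ and /a/, so it voices to [z]. /f/ is a voiceless obstruent between vowels /o/ and /u/, so it voices to [v]. /hisamdofuup/ → hizamdovuup.
Rule 3 (nasal place assimilation): /m/ precedes the alveolar consonant /d/, so it assimilates in place to [n]. /hizamdovuup/ → hizandovuup.
Rule 4 (final a-epenthesis): the form ends in the consonant /p/, so [a] is inserted word-finally. /hizandovuup/ → hizandovuupa.

hizandovuupa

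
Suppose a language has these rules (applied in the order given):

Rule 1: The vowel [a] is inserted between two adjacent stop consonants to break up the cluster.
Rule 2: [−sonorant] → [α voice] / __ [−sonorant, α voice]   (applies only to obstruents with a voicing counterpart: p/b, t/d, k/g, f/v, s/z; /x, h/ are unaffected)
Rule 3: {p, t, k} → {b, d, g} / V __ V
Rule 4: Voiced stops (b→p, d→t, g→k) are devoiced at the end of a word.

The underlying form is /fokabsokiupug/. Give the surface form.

fogapsogiubuk

Rule 1 (stop-cluster a-epenthesis): no segment meets the environment; /fokabsokiupug/ is unchanged.
Rule 2 (regressive voicing assimilation): /b/ precedes the voiceless obstruent /s/, so it devoices to [p] by assimilation. /fokabsokiupug/ → fokapsokiupug.
Rule 3 (intervocalic voicing): /k/ is a voiceless stop between vowels /o/ and /a/, so it voices to [g]. /k/ is a voiceless stop between vowels /o/ and /i/, so it voices to [g]. /p/ is a voiceless stop between vowels /u/ and /u/, so it voices to [b]. /fokapsokiupug/ → fogapsogiubug.
Rule 4 (final devoicing): /g/ is a voiced stop in word-final position, so it devoices to [k]. /fogapsogiubug/ → fogapsogiubuk.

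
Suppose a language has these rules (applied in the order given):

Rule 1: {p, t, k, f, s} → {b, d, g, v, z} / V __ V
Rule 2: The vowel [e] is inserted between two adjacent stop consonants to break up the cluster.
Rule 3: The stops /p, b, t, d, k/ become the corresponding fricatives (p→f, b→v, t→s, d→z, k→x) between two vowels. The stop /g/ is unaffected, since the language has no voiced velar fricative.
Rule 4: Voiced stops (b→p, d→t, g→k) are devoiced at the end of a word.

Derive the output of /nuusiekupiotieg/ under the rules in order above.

nuuzieguvioziek

Rule 1 (intervocalic voicing): /s/ is a voiceless obstruent between vowels /u/ and /i/, so it voices to [z]. /k/ is a voiceless obstruent between vowels /e/ and /u/, so it voices to [g]. /p/ is a voiceless obstruent between vowels /u/ and /i/, so it voices to [b]. /t/ is a voiceless obstruent between vowels /o/ and /i/, so it voices to [d]. /nuusiekupiotieg/ → nuuziegubiodieg.
Rule 2 (stop-cluster e-epenthesis): no segment meets the environment; /nuuziegubiodieg/ is unchanged.
Rule 3 (intervocalic spirantization): /b/ is a stop between vowels /u/ and /i/, so it spirantizes to the fricative [v]. /d/ is a stop between vowels /o/ and /i/, so it spirantizes to the fricative [z]. /nuuziegubiodieg/ → nuuzieguviozieg.
Rule 4 (final devoicing): /g/ is a voiced stop in word-final position, so it devoices to [k]. /nuuzieguviozieg/ → nuuzieguvioziek.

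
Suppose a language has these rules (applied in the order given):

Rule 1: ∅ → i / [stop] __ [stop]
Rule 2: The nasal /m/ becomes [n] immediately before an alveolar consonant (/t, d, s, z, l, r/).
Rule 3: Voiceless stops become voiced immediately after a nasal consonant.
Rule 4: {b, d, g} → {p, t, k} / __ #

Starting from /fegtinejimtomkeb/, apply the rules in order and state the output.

fegitinejindomgep

Rule 1 (stop-cluster i-epenthesis): /g/ and /t/ form a stop–stop cluster, so [i] is inserted between them. /fegtinejimtomkeb/ → fegitinejimtomkeb.
Rule 2 (nasal place assimilation): /m/ precedes the alveolar consonant /t/, so it assimilates in place to [n]. /fegitinejimtomkeb/ → fegitinejintomkeb.
Rule 3 (post-nasal voicing): /t/ is a voiceless stop immediately after the nasal /n/, so it voices to [d]. /k/ is a voiceless stop immediately after the nasal /m/, so it voices to [g]. /fegitinejintomkeb/ → fegitinejindomgeb.
Rule 4 (final devoicing): /b/ is a voiced stop in word-final position, so it devoices to [p]. /fegitinejindomgeb/ → fegitinejindomgep.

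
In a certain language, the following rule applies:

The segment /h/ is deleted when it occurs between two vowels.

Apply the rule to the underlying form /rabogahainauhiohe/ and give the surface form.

/h/ occurs between vowels /a/ and /a/, so it deletes.
/h/ occurs between vowels /u/ and /i/, so it deletes.
/h/ occurs between vowels /o/ and /e/, so it deletes.
Surface form: [rabogaainauioe].

rabogaainauioe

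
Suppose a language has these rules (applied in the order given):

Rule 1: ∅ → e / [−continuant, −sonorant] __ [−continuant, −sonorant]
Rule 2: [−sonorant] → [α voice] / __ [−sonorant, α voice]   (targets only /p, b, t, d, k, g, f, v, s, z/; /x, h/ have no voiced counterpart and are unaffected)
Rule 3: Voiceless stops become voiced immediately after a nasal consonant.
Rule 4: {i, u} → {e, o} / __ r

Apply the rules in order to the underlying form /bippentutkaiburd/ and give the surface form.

bipependutekaibord

Rule 1 (stop-cluster e-epenthesis): /p/ and /p/ form a stop–stop cluster, so [e] is inserted between them. /t/ and /k/ form a stop–stop cluster, so [e] is inserted between them. /bippentutkaiburd/ → bipepentutekaiburd.
Rule 2 (regressive voicing assimilation): no segment meets the environment; /bipepentutekaiburd/ is unchanged.
Rule 3 (post-nasal voicing): /t/ is a voiceless stop immediately after the nasal /n/, so it voices to [d]. /bipepentutekaiburd/ → bipependutekaiburd.
Rule 4 (pre-rhotic lowering): /u/ is a high vowel immediately before /r/, so it lowers to [o]. /bipependutekaiburd/ → bipependutekaibord.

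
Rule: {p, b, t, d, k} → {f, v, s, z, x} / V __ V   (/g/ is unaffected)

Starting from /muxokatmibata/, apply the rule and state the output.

muxoxatmivasa

/k/ is a stop between vowels /o/ and /a/, so it spirantizes to the fricative [x].
/b/ is a stop between vowels /i/ and /a/, so it spirantizes to the fricative [v].
/t/ is a stop between vowels /a/ and /a/, so it spirantizes to the fricative [s].
Surface form: [muxoxatmivasa].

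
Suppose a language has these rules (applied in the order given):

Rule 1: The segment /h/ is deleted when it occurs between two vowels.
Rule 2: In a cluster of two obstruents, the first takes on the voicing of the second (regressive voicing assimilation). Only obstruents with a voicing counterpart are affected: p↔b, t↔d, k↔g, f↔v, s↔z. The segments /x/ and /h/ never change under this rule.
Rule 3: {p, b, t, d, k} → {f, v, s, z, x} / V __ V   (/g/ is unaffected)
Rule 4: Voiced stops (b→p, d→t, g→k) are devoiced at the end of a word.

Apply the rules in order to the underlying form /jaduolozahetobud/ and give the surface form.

jazuolozaesovut

Rule 1 (intervocalic h-deletion): /h/ occurs between vowels /a/ and /e/, so it deletes. /jaduolozahetobud/ → jaduolozaetobud.
Rule 2 (regressive voicing assimilation): no segment meets the environment; /jaduolozaetobud/ is unchanged.
Rule 3 (intervocalic spirantization): /d/ is a stop between vowels /a/ and /u/, so it spirantizes to the fricative [z]. /t/ is a stop between vowels /e/ and /o/, so it spirantizes to the fricative [s]. /b/ is a stop between vowels /o/ and /u/, so it spirantizes to the fricative [v]. /jaduolozaetobud/ → jazuolozaesovud.
Rule 4 (final devoicing): /d/ is a voiced stop in word-final position, so it devoices to [t]. /jazuolozaesovud/ → jazuolozaesovut.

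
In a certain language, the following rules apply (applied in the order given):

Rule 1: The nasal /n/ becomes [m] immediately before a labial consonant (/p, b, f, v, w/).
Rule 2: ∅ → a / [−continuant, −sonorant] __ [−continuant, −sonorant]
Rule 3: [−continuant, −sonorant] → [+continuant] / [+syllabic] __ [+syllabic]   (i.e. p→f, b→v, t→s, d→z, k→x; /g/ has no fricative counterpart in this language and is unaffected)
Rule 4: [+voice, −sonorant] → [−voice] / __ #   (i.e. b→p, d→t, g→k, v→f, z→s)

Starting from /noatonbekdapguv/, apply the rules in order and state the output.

Rule 1 (nasal place assimilation): /n/ precedes the labial consonant /b/, so it assimilates in place to [m]. /noatonbekdapguv/ → noatombekdapguv.
Rule 2 (stop-cluster a-epenthesis): /k/ and /d/ form a stop–stop cluster, so [a] is inserted between them. /p/ and /g/ form a stop–stop cluster, so [a] is inserted between them. /noatombekdapguv/ → noatombekadapaguv.
Rule 3 (intervocalic spirantization): /t/ is a stop between vowels /a/ and /o/, so it spirantizes to the fricative [s]. /k/ is a stop between vowels /e/ and /a/, so it spirantizes to the fricative [x]. /d/ is a stop between vowels /a/ and /a/, so it spirantizes to the fricative [z]. /p/ is a stop between vowels /a/ and /a/, so it spirantizes to the fricative [f]. /noatombekadapaguv/ → noasombexazafaguv.
Rule 4 (final devoicing): /v/ is a voiced obstruent in word-final position, so it devoices to [f]. /noasombexazafaguv/ → noasombexazafaguf.

noasombexazafaguf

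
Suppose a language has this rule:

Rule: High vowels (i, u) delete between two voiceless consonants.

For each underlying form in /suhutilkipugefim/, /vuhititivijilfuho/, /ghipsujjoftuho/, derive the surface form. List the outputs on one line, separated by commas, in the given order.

shtilkpugefim, vuhttivijilfho, ghpsujjoftho

/suhutilkipugefim/: /u/ is a high vowel flanked by voiceless consonants /s/ and /h/, so it deletes. /u/ is a high vowel flanked by voiceless consonants /h/ and /t/, so it deletes. /i/ is a high vowel flanked by voiceless consonants /k/ and /p/, so it deletes. → [shtilkpugefim].
/vuhititivijilfuho/: /i/ is a high vowel flanked by voiceless consonants /h/ and /t/, so it deletes. /i/ is a high vowel flanked by voiceless consonants /t/ and /t/, so it deletes. /u/ is a high vowel flanked by voiceless consonants /f/ and /h/, so it deletes. → [vuhttivijilfho].
/ghipsujjoftuho/: /i/ is a high vowel flanked by voiceless consonants /h/ and /p/, so it deletes. /u/ is a high vowel flanked by voiceless consonants /t/ and /h/, so it deletes. → [ghpsujjoftho].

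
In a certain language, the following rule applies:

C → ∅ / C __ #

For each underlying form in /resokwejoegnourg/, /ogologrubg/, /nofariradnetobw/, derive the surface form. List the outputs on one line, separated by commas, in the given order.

/resokwejoegnourg/: /g/ is the second consonant of a word-final cluster /rg/, so it deletes. → [resokwejoegnour].
/ogologrubg/: /g/ is the second consonant of a word-final cluster /bg/, so it deletes. → [ogologrub].
/nofariradnetobw/: /w/ is the second consonant of a word-final cluster /bw/, so it deletes. → [nofariradnetob].

resokwejoegnour, ogologrub, nofariradnetob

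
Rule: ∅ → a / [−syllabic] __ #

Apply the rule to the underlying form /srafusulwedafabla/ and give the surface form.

srafusulwedafabla

No segment of /srafusulwedafabla/ meets the structural description of the rule, so the form surfaces unchanged.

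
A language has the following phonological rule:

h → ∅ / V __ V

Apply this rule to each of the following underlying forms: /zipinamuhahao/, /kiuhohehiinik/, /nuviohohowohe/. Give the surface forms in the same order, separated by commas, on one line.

/zipinamuhahao/: /h/ occurs between vowels /u/ and /a/, so it deletes. /h/ occurs between vowels /a/ and /a/, so it deletes. → [zipinamuaao].
/kiuhohehiinik/: /h/ occurs between vowels /u/ and /o/, so it deletes. /h/ occurs between vowels /o/ and /e/, so it deletes. /h/ occurs between vowels /e/ and /i/, so it deletes. → [kiuoeiinik].
/nuviohohowohe/: /h/ occurs between vowels /o/ and /o/, so it deletes. /h/ occurs between vowels /o/ and /o/, so it deletes. /h/ occurs between vowels /o/ and /e/, so it deletes. → [nuviooowoe].

zipinamuaao, kiuoeiinik, nuviooowoe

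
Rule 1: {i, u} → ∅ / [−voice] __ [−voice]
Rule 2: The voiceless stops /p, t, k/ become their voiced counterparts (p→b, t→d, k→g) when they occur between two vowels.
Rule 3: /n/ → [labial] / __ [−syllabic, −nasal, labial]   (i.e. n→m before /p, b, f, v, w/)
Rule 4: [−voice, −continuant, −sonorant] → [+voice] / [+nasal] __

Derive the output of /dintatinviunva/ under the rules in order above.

dindadimviumva

Rule 1 (high vowel syncope): no segment meets the environment; /dintatinviunva/ is unchanged.
Rule 2 (intervocalic voicing): /t/ is a voiceless stop between vowels /a/ and /i/, so it voices to [d]. /dintatinviunva/ → dintadinviunva.
Rule 3 (nasal place assimilation): /n/ precedes the labial consonant /v/, so it assimilates in place to [m]. /n/ precedes the labial consonant /v/, so it assimilates in place to [m]. /dintadinviunva/ → dintadimviumva.
Rule 4 (post-nasal voicing): /t/ is a voiceless stop immediately after the nasal /n/, so it voices to [d]. /dintadimviumva/ → dindadimviumva.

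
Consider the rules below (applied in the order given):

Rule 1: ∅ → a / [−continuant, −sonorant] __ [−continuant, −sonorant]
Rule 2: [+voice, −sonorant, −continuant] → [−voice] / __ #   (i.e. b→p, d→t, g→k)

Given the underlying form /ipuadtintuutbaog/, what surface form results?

ipuadatintuutabaok

Rule 1 (stop-cluster a-epenthesis): /d/ and /t/ form a stop–stop cluster, so [a] is inserted between them. /t/ and /b/ form a stop–stop cluster, so [a] is inserted between them. /ipuadtintuutbaog/ → ipuadatintuutabaog.
Rule 2 (final devoicing): /g/ is a voiced stop in word-final position, so it devoices to [k]. /ipuadatintuutabaog/ → ipuadatintuutabaok.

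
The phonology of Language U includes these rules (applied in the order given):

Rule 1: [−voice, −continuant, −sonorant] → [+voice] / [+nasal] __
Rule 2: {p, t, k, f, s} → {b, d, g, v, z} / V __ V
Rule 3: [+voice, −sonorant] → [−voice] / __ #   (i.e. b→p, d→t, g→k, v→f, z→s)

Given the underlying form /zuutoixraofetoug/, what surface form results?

Rule 1 (post-nasal voicing): no segment meets the environment; /zuutoixraofetoug/ is unchanged.
Rule 2 (intervocalic voicing): /t/ is a voiceless obstruent between vowels /u/ and /o/, so it voices to [d]. /f/ is a voiceless obstruent between vowels /o/ and /e/, so it voices to [v]. /t/ is a voiceless obstruent between vowels /e/ and /o/, so it voices to [d]. /zuutoixraofetoug/ → zuudoixraovedoug.
Rule 3 (final devoicing): /g/ is a voiced obstruent in word-final position, so it devoices to [k]. /zuudoixraovedoug/ → zuudoixraovedouk.

zuudoixraovedouk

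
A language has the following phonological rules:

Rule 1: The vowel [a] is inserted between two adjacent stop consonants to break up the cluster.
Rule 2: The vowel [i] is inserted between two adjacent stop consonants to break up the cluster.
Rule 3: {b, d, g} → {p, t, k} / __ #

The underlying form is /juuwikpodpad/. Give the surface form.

Rule 1 (stop-cluster a-epenthesis): /k/ and /p/ form a stop–stop cluster, so [a] is inserted between them. /d/ and /p/ form a stop–stop cluster, so [a] is inserted between them. /juuwikpodpad/ → juuwikapodapad.
Rule 2 (stop-cluster i-epenthesis): no segment meets the environment; /juuwikapodapad/ is unchanged.
Rule 3 (final devoicing): /d/ is a voiced stop in word-final position, so it devoices to [t]. /juuwikapodapad/ → juuwikapodapat.

juuwikapodapat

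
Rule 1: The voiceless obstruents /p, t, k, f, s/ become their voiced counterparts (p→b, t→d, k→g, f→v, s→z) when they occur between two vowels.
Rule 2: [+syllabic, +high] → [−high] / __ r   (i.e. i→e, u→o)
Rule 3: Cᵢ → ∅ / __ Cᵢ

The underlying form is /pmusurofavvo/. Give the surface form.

pmuzorovavo

Rule 1 (intervocalic voicing): /s/ is a voiceless obstruent between vowels /u/ and /u/, so it voices to [z]. /f/ is a voiceless obstruent between vowels /o/ and /a/, so it voices to [v]. /pmusurofavvo/ → pmuzurovavvo.
Rule 2 (pre-rhotic lowering): /u/ is a high vowel immediately before /r/, so it lowers to [o]. /pmuzurovavvo/ → pmuzorovavvo.
Rule 3 (degemination): /vv/ is a geminate; the first /v/ deletes. /pmuzorovavvo/ → pmuzorovavo.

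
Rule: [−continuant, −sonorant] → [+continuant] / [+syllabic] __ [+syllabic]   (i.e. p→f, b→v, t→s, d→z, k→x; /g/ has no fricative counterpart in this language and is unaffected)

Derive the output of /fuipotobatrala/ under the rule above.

fuifosovatrala

Scanning /fuipotobatrala/: /p/ is a stop between vowels /i/ and /o/, so it spirantizes to the fricative [f]; /t/ is a stop between vowels /o/ and /o/, so it spirantizes to the fricative [s]; /b/ is a stop between vowels /o/ and /a/, so it spirantizes to the fricative [v]; /t/ at position 10 is not in the conditioning environment.
Result: [fuifosovatrala].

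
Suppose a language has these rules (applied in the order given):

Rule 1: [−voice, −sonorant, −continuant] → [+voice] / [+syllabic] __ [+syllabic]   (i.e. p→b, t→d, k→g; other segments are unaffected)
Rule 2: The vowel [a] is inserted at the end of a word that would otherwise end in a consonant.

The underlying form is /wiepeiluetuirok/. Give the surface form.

wiebeilueduiroka

Rule 1 (intervocalic voicing): /p/ is a voiceless stop between vowels /e/ and /e/, so it voices to [b]. /t/ is a voiceless stop between vowels /e/ and /u/, so it voices to [d]. /wiepeiluetuirok/ → wiebeilueduirok.
Rule 2 (final a-epenthesis): the form ends in the consonant /k/, so [a] is inserted word-finally. /wiebeilueduirok/ → wiebeilueduiroka.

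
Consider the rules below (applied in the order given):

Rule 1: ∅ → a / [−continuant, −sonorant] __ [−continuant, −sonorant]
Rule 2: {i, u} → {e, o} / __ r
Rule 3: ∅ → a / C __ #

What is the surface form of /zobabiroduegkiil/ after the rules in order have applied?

zobaberoduegakiila

Rule 1 (stop-cluster a-epenthesis): /g/ and /k/ form a stop–stop cluster, so [a] is inserted between them. /zobabiroduegkiil/ → zobabiroduegakiil.
Rule 2 (pre-rhotic lowering): /i/ is a high vowel immediately before /r/, so it lowers to [e]. /zobabiroduegakiil/ → zobaberoduegakiil.
Rule 3 (final a-epenthesis): the form ends in the consonant /l/, so [a] is inserted word-finally. /zobaberoduegakiil/ → zobaberoduegakiila.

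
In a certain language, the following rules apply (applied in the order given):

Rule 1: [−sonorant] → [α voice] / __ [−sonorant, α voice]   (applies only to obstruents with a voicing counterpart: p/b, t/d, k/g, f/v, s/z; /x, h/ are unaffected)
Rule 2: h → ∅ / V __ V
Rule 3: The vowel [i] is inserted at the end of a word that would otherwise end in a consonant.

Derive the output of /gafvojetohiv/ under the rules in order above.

gavvojetoivi

Rule 1 (regressive voicing assimilation): /f/ precedes the voiced obstruent /v/, so it voices to [v] by assimilation. /gafvojetohiv/ → gavvojetohiv.
Rule 2 (intervocalic h-deletion): /h/ occurs between vowels /o/ and /i/, so it deletes. /gavvojetohiv/ → gavvojetoiv.
Rule 3 (final i-epenthesis): the form ends in the consonant /v/, so [i] is inserted word-finally. /gavvojetoiv/ → gavvojetoivi.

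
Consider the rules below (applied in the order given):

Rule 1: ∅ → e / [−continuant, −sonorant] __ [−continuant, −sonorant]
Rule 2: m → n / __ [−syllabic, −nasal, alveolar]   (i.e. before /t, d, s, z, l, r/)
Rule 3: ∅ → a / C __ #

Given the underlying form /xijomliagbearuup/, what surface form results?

xijonliagebearuupa

Rule 1 (stop-cluster e-epenthesis): /g/ and /b/ form a stop–stop cluster, so [e] is inserted between them. /xijomliagbearuup/ → xijomliagebearuup.
Rule 2 (nasal place assimilation): /m/ precedes the alveolar consonant /l/, so it assimilates in place to [n]. /xijomliagebearuup/ → xijonliagebearuup.
Rule 3 (final a-epenthesis): the form ends in the consonant /p/, so [a] is inserted word-finally. /xijonliagebearuup/ → xijonliagebearuupa.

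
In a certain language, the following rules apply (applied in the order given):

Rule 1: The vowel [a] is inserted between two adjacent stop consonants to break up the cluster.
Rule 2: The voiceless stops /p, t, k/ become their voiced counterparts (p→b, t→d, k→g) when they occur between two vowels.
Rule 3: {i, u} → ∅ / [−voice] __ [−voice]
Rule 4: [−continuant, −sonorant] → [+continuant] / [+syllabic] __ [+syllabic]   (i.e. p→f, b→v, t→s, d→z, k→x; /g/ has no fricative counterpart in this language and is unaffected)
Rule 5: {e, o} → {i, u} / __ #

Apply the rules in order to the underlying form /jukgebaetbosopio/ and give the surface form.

Rule 1 (stop-cluster a-epenthesis): /k/ and /g/ form a stop–stop cluster, so [a] is inserted between them. /t/ and /b/ form a stop–stop cluster, so [a] is inserted between them. /jukgebaetbosopio/ → jukagebaetabosopio.
Rule 2 (intervocalic voicing): /k/ is a voiceless stop between vowels /u/ and /a/, so it voices to [g]. /t/ is a voiceless stop between vowels /e/ and /a/, so it voices to [d]. /p/ is a voiceless stop between vowels /o/ and /i/, so it voices to [b]. /jukagebaetabosopio/ → jugagebaedabosobio.
Rule 3 (high vowel syncope): no segment meets the environment; /jugagebaedabosobio/ is unchanged.
Rule 4 (intervocalic spirantization): /b/ is a stop between vowels /e/ and /a/, so it spirantizes to the fricative [v]. /d/ is a stop between vowels /e/ and /a/, so it spirantizes to the fricative [z]. /b/ is a stop between vowels /a/ and /o/, so it spirantizes to the fricative [v]. /b/ is a stop between vowels /o/ and /i/, so it spirantizes to the fricative [v]. /jugagebaedabosobio/ → jugagevaezavosovio.
Rule 5 (final vowel raising): /o/ is a mid vowel in word-final position, so it raises to [u]. /jugagevaezavosovio/ → jugagevaezavosoviu.

jugagevaezavosoviu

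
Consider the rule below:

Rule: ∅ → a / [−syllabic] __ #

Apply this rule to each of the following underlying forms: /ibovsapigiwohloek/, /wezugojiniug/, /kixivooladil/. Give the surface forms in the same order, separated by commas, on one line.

/ibovsapigiwohloek/: the form ends in the consonant /k/, so [a] is inserted word-finally. → [ibovsapigiwohloeka].
/wezugojiniug/: the form ends in the consonant /g/, so [a] is inserted word-finally. → [wezugojiniuga].
/kixivooladil/: the form ends in the consonant /l/, so [a] is inserted word-finally. → [kixivooladila].

ibovsapigiwohloeka, wezugojiniuga, kixivooladila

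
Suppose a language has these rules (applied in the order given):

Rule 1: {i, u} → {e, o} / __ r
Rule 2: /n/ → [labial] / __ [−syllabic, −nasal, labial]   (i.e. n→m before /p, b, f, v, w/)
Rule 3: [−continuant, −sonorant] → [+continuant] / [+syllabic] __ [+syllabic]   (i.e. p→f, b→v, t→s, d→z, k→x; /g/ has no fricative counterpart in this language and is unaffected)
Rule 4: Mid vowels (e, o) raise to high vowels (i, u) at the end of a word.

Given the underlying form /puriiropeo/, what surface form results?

porierofeu

Rule 1 (pre-rhotic lowering): /u/ is a high vowel immediately before /r/, so it lowers to [o]. /i/ is a high vowel immediately before /r/, so it lowers to [e]. /puriiropeo/ → porieropeo.
Rule 2 (nasal place assimilation): no segment meets the environment; /porieropeo/ is unchanged.
Rule 3 (intervocalic spirantization): /p/ is a stop between vowels /o/ and /e/, so it spirantizes to the fricative [f]. /porieropeo/ → porierofeo.
Rule 4 (final vowel raising): /o/ is a mid vowel in word-final position, so it raises to [u]. /porierofeo/ → porierofeu.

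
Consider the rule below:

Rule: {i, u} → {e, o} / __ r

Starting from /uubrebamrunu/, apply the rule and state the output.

uubrebamrunu

No segment of /uubrebamrunu/ meets the structural description of the rule, so the form surfaces unchanged.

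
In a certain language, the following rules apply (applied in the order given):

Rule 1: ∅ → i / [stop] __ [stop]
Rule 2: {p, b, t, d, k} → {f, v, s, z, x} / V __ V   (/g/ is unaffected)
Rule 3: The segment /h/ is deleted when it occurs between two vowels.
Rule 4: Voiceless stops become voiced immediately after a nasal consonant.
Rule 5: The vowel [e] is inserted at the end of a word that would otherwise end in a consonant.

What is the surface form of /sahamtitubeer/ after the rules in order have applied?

saamdisuveere

Rule 1 (stop-cluster i-epenthesis): no segment meets the environment; /sahamtitubeer/ is unchanged.
Rule 2 (intervocalic spirantization): /t/ is a stop between vowels /i/ and /u/, so it spirantizes to the fricative [s]. /b/ is a stop between vowels /u/ and /e/, so it spirantizes to the fricative [v]. /sahamtitubeer/ → sahamtisuveer.
Rule 3 (intervocalic h-deletion): /h/ occurs between vowels /a/ and /a/, so it deletes. /sahamtisuveer/ → saamtisuveer.
Rule 4 (post-nasal voicing): /t/ is a voiceless stop immediately after the nasal /m/, so it voices to [d]. /saamtisuveer/ → saamdisuveer.
Rule 5 (final e-epenthesis): the form ends in the consonant /r/, so [e] is inserted word-finally. /saamdisuveer/ → saamdisuveere.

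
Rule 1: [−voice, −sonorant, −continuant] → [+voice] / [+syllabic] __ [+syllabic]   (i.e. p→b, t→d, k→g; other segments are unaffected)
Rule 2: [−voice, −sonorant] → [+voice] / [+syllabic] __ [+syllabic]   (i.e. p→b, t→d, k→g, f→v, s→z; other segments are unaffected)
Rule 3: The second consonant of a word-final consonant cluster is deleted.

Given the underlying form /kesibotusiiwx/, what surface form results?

Rule 1 (intervocalic voicing): /t/ is a voiceless stop between vowels /o/ and /u/, so it voices to [d]. /kesibotusiiwx/ → kesibodusiiwx.
Rule 2 (intervocalic voicing): /s/ is a voiceless obstruent between vowels /e/ and /i/, so it voices to [z]. /s/ is a voiceless obstruent between vowels /u/ and /i/, so it voices to [z]. /kesibodusiiwx/ → keziboduziiwx.
Rule 3 (final cluster simplification): /x/ is the second consonant of a word-final cluster /wx/, so it deletes. /keziboduziiwx/ → keziboduziiw.

keziboduziiw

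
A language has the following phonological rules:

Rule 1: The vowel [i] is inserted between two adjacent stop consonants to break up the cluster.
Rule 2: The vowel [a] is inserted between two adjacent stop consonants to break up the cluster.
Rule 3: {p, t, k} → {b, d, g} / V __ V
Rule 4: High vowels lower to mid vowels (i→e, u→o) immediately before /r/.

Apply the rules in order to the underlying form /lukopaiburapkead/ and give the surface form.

Rule 1 (stop-cluster i-epenthesis): /p/ and /k/ form a stop–stop cluster, so [i] is inserted between them. /lukopaiburapkead/ → lukopaiburapikead.
Rule 2 (stop-cluster a-epenthesis): no segment meets the environment; /lukopaiburapikead/ is unchanged.
Rule 3 (intervocalic voicing): /k/ is a voiceless stop between vowels /u/ and /o/, so it voices to [g]. /p/ is a voiceless stop between vowels /o/ and /a/, so it voices to [b]. /p/ is a voiceless stop between vowels /a/ and /i/, so it voices to [b]. /k/ is a voiceless stop between vowels /i/ and /e/, so it voices to [g]. /lukopaiburapikead/ → lugobaiburabigead.
Rule 4 (pre-rhotic lowering): /u/ is a high vowel immediately before /r/, so it lowers to [o]. /lugobaiburabigead/ → lugobaiborabigead.

lugobaiborabigead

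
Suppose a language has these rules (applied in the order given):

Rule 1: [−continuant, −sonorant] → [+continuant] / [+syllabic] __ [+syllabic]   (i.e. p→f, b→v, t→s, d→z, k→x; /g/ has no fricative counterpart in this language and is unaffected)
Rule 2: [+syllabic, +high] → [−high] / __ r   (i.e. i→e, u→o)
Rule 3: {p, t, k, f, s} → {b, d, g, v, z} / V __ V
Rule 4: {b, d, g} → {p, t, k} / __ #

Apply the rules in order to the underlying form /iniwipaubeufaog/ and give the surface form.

iniwivauveuvaok

Rule 1 (intervocalic spirantization): /p/ is a stop between vowels /i/ and /a/, so it spirantizes to the fricative [f]. /b/ is a stop between vowels /u/ and /e/, so it spirantizes to the fricative [v]. /iniwipaubeufaog/ → iniwifauveufaog.
Rule 2 (pre-rhotic lowering): no segment meets the environment; /iniwifauveufaog/ is unchanged.
Rule 3 (intervocalic voicing): /f/ is a voiceless obstruent between vowels /i/ and /a/, so it voices to [v]. /f/ is a voiceless obstruent between vowels /u/ and /a/, so it voices to [v]. /iniwifauveufaog/ → iniwivauveuvaog.
Rule 4 (final devoicing): /g/ is a voiced stop in word-final position, so it devoices to [k]. /iniwivauveuvaog/ → iniwivauveuvaok.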